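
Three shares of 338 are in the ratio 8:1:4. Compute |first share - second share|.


Total parts = 8 + 1 + 4 = 13
Value per part = 338 / 13 = 26
Shares: 8*26=208, 1*26=26, 4*26=104
First share = 208, second share = 26
Difference = |208 - 26| = 182

182


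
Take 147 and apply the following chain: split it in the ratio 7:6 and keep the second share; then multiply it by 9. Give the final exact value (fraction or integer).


Start with 147.
Step 1: Split 7:6, second share = 147 * 6/13 = 882/13
Step 2: Multiply by 9: 882/13 * 9 = 7938/13
Final result = 7938/13

7938/13


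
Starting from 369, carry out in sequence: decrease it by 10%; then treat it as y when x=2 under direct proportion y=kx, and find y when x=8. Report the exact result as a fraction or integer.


Start with 369.
Step 1: Decrease by 10%: 369 * 90/100 = 3321/10
Step 2: Direct prop: k = (3321/10)/2; new y = k*8 = 3321/10*8/2 = 6642/5
Final result = 6642/5

6642/5


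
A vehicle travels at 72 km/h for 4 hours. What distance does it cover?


Using distance = speed * time
Speed = 72 km/h
Time = 4 hours
Distance = 72 * 4
= 288 km

288


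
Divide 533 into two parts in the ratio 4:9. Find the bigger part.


Total parts = 4 + 9 = 13
Value per part = 533 / 13 = 41
First share = 4 * 41 = 164
Second share = 9 * 41 = 369
Larger share = 369

369


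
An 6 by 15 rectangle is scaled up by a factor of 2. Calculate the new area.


Original dimensions: 6 x 15
Enlargement factor = 2
New width = 6 * 2 = 12
New height = 15 * 2 = 30
New area = 12 * 30 = 360

360


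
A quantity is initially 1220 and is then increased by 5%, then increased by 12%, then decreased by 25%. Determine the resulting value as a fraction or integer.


Start: 1220
Step 1: increase by 5% => multiply by 105/100
  1220 * 105/100 = 1281
Step 2: increase by 12% => multiply by 112/100
  1281 * 112/100 = 35868/25
Step 3: decrease by 25% => multiply by 75/100
  35868/25 * 75/100 = 26901/25
Final value = 26901/25

26901/25


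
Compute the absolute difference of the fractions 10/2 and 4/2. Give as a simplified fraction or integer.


Simplify: 10/2 = 5 and 4/2 = 2
Find common denominator: LCD = 1
Convert: 5/1 and 2/1
Difference = |5 - 2|/1 = 3/1
Simplified = 3

3


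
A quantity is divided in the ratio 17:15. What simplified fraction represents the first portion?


Total parts = 17 + 15 = 32
First part fraction = 17/32
Simplify: 17/32 = 17/32

17/32


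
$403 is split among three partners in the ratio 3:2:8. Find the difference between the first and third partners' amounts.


Total parts = 3 + 2 + 8 = 13
Value per part = 403 / 13 = 31
Shares: 3*31=93, 2*31=62, 8*31=248
First share = 93, third share = 248
Difference = |93 - 248| = 155

155


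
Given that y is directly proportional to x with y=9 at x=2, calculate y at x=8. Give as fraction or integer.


Direct proportion: y = kx
Find k: k = 9/2 = 9/2
Compute y at x=8: y = 9/2 * 8
y = 36

36


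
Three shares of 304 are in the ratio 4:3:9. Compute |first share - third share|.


Total parts = 4 + 3 + 9 = 16
Value per part = 304 / 16 = 19
Shares: 4*19=76, 3*19=57, 9*19=171
First share = 76, third share = 171
Difference = |76 - 171| = 95

95


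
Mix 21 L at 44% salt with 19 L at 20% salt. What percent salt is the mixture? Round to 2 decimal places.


Solute in mixture 1 = 44% of 21 L = 21*44/100 = 231/25 L
Solute in mixture 2 = 20% of 19 L = 19*20/100 = 19/5 L
Total solute = 231/25 + 19/5 = 326/25 L
Total volume = 21 + 19 = 40 L
Final concentration = 326/25/40 * 100 = 32.60%

32.60


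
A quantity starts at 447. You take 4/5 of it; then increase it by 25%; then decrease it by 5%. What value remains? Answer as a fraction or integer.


Start with 447.
Step 1: Take 4/5: 447 * 4/5 = 1788/5
Step 2: Increase by 25%: 1788/5 * 125/100 = 447
Step 3: Decrease by 5%: 447 * 95/100 = 8493/20
Final result = 8493/20

8493/20


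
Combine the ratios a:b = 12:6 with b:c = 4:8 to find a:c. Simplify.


Given a:b = 12:6 and b:c = 4:8
Make b consistent. Multiply first ratio by 4: a:b = 48:24
Multiply second ratio by 6: b:c = 24:48
Now b = 24 in both, so a:b:c = 48:24:48
Therefore a:c = 48:48
Simplify by GCD: a:c = 1:1

1:1


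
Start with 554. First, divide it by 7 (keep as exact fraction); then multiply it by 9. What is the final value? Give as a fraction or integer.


Start with 554.
Step 1: Divide by 7: 554 / 7 = 554/7
Step 2: Multiply by 9: 554/7 * 9 = 4986/7
Final result = 4986/7

4986/7


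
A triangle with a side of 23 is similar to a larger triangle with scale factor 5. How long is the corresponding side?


Similar triangles have proportional sides
Scale factor = 5
Smaller side = 23
Corresponding larger side = 23 * 5
= 115

115


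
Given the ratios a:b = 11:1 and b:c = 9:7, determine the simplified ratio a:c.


Given a:b = 11:1 and b:c = 9:7
Make b consistent. Multiply first ratio by 9: a:b = 99:9
Multiply second ratio by 1: b:c = 9:7
Now b = 9 in both, so a:b:c = 99:9:7
Therefore a:c = 99:7
Simplify by GCD: a:c = 99:7

99:7


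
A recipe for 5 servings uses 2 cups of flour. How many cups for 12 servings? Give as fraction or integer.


Original: 2 cups for 5 servings
Target servings = 12
Scaling factor = 12/5
New amount = 2 * 12/5
= 24/5
= 24/5 cups

24/5


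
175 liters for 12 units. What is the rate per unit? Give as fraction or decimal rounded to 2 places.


Total liters = 175
Number of units = 12
Unit rate = 175 / 12
= 14.58 liters per unit

14.58


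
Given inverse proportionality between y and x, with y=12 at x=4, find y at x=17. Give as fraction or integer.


Inverse proportion: y = k/x
Find k: k = 4 * 12 = 48
Compute y at x=17: y = 48/17
y = 48/17

48/17


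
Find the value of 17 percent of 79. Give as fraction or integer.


Compute 17% of 79
Convert percentage: 17% = 17/100
Multiply: 79 * 17/100
= 1343/100
= 1343/100

1343/100


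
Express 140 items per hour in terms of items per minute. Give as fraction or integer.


Converting from per hour to per minute
Rate = 140 items per hour
Divide by 60: 140/60
= 7/3 items per minute

7/3


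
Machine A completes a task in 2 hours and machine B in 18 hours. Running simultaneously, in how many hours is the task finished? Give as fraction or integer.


Rate of A = 1/2 job per hour
Rate of B = 1/18 job per hour
Combined rate = 1/2 + 1/18
Find common denominator: (18 + 2)/(2*18) = 20/36
Combined rate = 5/9 job per hour
Time together = 1 / (5/9) = 9/5 hours

9/5


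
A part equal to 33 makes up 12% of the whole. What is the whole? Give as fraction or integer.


Given: 33 is 12% of the whole
Set up: 33 = 12/100 * whole
whole = 33 * 100 / 12
whole = 3300 / 12
whole = 275

275


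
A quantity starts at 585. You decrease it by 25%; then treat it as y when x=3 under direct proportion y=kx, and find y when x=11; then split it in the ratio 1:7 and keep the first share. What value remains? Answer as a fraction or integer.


Start with 585.
Step 1: Decrease by 25%: 585 * 75/100 = 1755/4
Step 2: Direct prop: k = (1755/4)/3; new y = k*11 = 1755/4*11/3 = 6435/4
Step 3: Split 1:7, first share = 6435/4 * 1/8 = 6435/32
Final result = 6435/32

6435/32


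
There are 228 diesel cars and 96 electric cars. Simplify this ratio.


Find GCD(228, 96)
GCD = 12
Divide both by 12: 228/12 = 19, 96/12 = 8
Simplified ratio = 19:8

19:8


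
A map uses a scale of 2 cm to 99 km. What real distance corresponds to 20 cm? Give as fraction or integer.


Map scale: 2 cm = 99 km
Measured distance on map = 20 cm
Set up proportion: 20 * 99 / 2
= 1980 / 2
= 990 km

990


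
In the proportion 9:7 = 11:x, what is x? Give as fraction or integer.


Setting up: 9/7 = 11/x
Cross multiply: 9 * x = 7 * 11
9x = 77
x = 77/9
x = 77/9

77/9


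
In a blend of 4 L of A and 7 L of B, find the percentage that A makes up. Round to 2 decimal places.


Volume of A = 4 L
Volume of B = 7 L
Total volume = 4 + 7 = 11 L
Percentage of A = (4/11) * 100
= 36.36%

36.36


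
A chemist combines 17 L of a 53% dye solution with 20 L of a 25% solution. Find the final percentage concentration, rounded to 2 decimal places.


Solute in mixture 1 = 53% of 17 L = 17*53/100 = 901/100 L
Solute in mixture 2 = 25% of 20 L = 20*25/100 = 5 L
Total solute = 901/100 + 5 = 1401/100 L
Total volume = 17 + 20 = 37 L
Final concentration = 1401/100/37 * 100 = 37.86%

37.86


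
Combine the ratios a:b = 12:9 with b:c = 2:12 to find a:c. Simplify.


Given a:b = 12:9 and b:c = 2:12
Make b consistent. Multiply first ratio by 2: a:b = 24:18
Multiply second ratio by 9: b:c = 18:108
Now b = 18 in both, so a:b:c = 24:18:108
Therefore a:c = 24:108
Simplify by GCD: a:c = 2:9

2:9


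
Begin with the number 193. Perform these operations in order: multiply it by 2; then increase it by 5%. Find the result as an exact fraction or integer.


Start with 193.
Step 1: Multiply by 2: 193 * 2 = 386
Step 2: Increase by 5%: 386 * 105/100 = 4053/10
Final result = 4053/10

4053/10


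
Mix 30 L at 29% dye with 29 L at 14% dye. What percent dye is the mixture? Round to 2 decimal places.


Solute in mixture 1 = 29% of 30 L = 30*29/100 = 87/10 L
Solute in mixture 2 = 14% of 29 L = 29*14/100 = 203/50 L
Total solute = 87/10 + 203/50 = 319/25 L
Total volume = 30 + 29 = 59 L
Final concentration = 319/25/59 * 100 = 21.63%

21.63


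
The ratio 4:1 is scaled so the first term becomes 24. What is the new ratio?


Original ratio: 4:1
First term target: 24
Scale factor = 24 / 4 = 6
Multiply second term: 1 * 6 = 6
Equivalent ratio = 24:6

24:6


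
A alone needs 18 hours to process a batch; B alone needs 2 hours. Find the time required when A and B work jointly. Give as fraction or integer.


Rate of A = 1/18 job per hour
Rate of B = 1/2 job per hour
Combined rate = 1/18 + 1/2
Find common denominator: (2 + 18)/(18*2) = 20/36
Combined rate = 5/9 job per hour
Time together = 1 / (5/9) = 9/5 hours

9/5


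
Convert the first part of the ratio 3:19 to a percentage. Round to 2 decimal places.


Total parts = 3 + 19 = 22
First part fraction = 3/22
Percentage = (3/22) * 100
= 0.136364 * 100
= 13.64%

13.64


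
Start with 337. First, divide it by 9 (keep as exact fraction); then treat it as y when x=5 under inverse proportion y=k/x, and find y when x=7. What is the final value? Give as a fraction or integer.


Start with 337.
Step 1: Divide by 9: 337 / 9 = 337/9
Step 2: Inverse prop: k = (337/9)*5; new y = k/7 = 337/9*5/7 = 1685/63
Final result = 1685/63

1685/63


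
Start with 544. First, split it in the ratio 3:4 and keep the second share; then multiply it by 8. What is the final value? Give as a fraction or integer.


Start with 544.
Step 1: Split 3:4, second share = 544 * 4/7 = 2176/7
Step 2: Multiply by 8: 2176/7 * 8 = 17408/7
Final result = 17408/7

17408/7


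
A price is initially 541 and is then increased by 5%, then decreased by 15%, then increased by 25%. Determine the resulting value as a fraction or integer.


Start: 541
Step 1: increase by 5% => multiply by 105/100
  541 * 105/100 = 11361/20
Step 2: decrease by 15% => multiply by 85/100
  11361/20 * 85/100 = 193137/400
Step 3: increase by 25% => multiply by 125/100
  193137/400 * 125/100 = 193137/320
Final value = 193137/320

193137/320


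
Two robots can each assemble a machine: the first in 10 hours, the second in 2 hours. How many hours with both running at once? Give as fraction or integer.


Rate of A = 1/10 job per hour
Rate of B = 1/2 job per hour
Combined rate = 1/10 + 1/2
Find common denominator: (2 + 10)/(10*2) = 12/20
Combined rate = 3/5 job per hour
Time together = 1 / (3/5) = 5/3 hours

5/3


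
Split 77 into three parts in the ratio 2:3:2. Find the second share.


Ratio = 2:3:2
Total parts = 2 + 3 + 2 = 7
Value per part = 77 / 7 = 11
First share = 2 * 11 = 22
Middle share = 3 * 11 = 33
Third share = 2 * 11 = 22

33


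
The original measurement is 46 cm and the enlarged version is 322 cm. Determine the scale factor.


Original length = 46 cm
Scaled length = 322 cm
Scale factor = 322 / 46
= 7

7


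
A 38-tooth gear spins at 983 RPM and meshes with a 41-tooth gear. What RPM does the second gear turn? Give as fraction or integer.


Gear ratio: teeth_A * RPM_A = teeth_B * RPM_B
38 * 983 = 41 * RPM_B
37354 = 41 * RPM_B
RPM_B = 37354 / 41
RPM_B = 37354/41

37354/41


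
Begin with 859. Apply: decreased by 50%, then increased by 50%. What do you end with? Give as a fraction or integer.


Start: 859
Step 1: decrease by 50% => multiply by 50/100
  859 * 50/100 = 859/2
Step 2: increase by 50% => multiply by 150/100
  859/2 * 150/100 = 2577/4
Final value = 2577/4

2577/4


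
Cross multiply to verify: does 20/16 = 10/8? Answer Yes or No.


Cross multiply to check 20/16 = 10/8
Left cross product: 20 * 8 = 160
Right cross product: 16 * 10 = 160
160 = 160
Equal, so proportions match => Yes

Yes


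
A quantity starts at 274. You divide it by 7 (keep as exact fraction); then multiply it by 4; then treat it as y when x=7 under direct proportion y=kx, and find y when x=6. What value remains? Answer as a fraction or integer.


Start with 274.
Step 1: Divide by 7: 274 / 7 = 274/7
Step 2: Multiply by 4: 274/7 * 4 = 1096/7
Step 3: Direct prop: k = (1096/7)/7; new y = k*6 = 1096/7*6/7 = 6576/49
Final result = 6576/49

6576/49


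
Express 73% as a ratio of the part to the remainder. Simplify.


Part = 73%, Remainder = 27%
Ratio = 73:27
GCD(73, 27) = 1
Simplify: 73:27 = 73:27

73:27


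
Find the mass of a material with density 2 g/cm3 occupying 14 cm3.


Using mass = density * volume
Density = 2 g/cm3
Volume = 14 cm3
Mass = 2 * 14
= 28 g

28


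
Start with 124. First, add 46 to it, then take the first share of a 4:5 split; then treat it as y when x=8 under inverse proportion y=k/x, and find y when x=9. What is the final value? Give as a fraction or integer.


Start with 124.
Step 1: Add 46: 124+46=170; split 4:5 first = 170*4/9 = 680/9
Step 2: Inverse prop: k = (680/9)*8; new y = k/9 = 680/9*8/9 = 5440/81
Final result = 5440/81

5440/81


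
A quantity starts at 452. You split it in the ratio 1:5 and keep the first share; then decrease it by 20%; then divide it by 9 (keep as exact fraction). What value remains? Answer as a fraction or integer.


Start with 452.
Step 1: Split 1:5, first share = 452 * 1/6 = 226/3
Step 2: Decrease by 20%: 226/3 * 80/100 = 904/15
Step 3: Divide by 9: 904/15 / 9 = 904/135
Final result = 904/135

904/135


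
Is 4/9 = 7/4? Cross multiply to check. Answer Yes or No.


Cross multiply to check 4/9 = 7/4
Left cross product: 4 * 4 = 16
Right cross product: 9 * 7 = 63
16 != 63
Not equal, so proportions differ => No

No


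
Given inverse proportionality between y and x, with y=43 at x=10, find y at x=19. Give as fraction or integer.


Inverse proportion: y = k/x
Find k: k = 10 * 43 = 430
Compute y at x=19: y = 430/19
y = 430/19

430/19


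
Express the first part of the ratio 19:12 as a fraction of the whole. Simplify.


Total parts = 19 + 12 = 31
First part fraction = 19/31
Simplify: 19/31 = 19/31

19/31


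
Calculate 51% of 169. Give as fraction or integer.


Compute 51% of 169
Convert percentage: 51% = 51/100
Multiply: 169 * 51/100
= 8619/100
= 8619/100

8619/100


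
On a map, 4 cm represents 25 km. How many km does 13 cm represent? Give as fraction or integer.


Map scale: 4 cm = 25 km
Measured distance on map = 13 cm
Set up proportion: 13 * 25 / 4
= 325 / 4
= 325/4 km

325/4


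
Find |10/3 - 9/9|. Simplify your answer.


Simplify: 10/3 = 10/3 and 9/9 = 1
Find common denominator: LCD = 3
Convert: 10/3 and 3/3
Difference = |10 - 3|/3 = 7/3
Simplified = 7/3

7/3


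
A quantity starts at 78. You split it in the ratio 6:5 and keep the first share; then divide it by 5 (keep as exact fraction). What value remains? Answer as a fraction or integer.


Start with 78.
Step 1: Split 6:5, first share = 78 * 6/11 = 468/11
Step 2: Divide by 5: 468/11 / 5 = 468/55
Final result = 468/55

468/55


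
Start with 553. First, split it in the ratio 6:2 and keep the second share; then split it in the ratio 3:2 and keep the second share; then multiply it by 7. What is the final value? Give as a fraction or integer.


Start with 553.
Step 1: Split 6:2, second share = 553 * 2/8 = 553/4
Step 2: Split 3:2, second share = 553/4 * 2/5 = 553/10
Step 3: Multiply by 7: 553/10 * 7 = 3871/10
Final result = 3871/10

3871/10


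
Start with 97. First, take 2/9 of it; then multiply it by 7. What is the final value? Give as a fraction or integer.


Start with 97.
Step 1: Take 2/9: 97 * 2/9 = 194/9
Step 2: Multiply by 7: 194/9 * 7 = 1358/9
Final result = 1358/9

1358/9


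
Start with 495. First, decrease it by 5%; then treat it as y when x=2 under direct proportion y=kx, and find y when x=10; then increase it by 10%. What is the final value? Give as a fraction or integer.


Start with 495.
Step 1: Decrease by 5%: 495 * 95/100 = 1881/4
Step 2: Direct prop: k = (1881/4)/2; new y = k*10 = 1881/4*10/2 = 9405/4
Step 3: Increase by 10%: 9405/4 * 110/100 = 20691/8
Final result = 20691/8

20691/8


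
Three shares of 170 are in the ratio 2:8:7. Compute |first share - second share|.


Total parts = 2 + 8 + 7 = 17
Value per part = 170 / 17 = 10
Shares: 2*10=20, 8*10=80, 7*10=70
First share = 20, second share = 80
Difference = |20 - 80| = 60

60


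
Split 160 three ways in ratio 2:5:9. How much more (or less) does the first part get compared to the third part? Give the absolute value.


Total parts = 2 + 5 + 9 = 16
Value per part = 160 / 16 = 10
Shares: 2*10=20, 5*10=50, 9*10=90
First share = 20, third share = 90
Difference = |20 - 90| = 70

70


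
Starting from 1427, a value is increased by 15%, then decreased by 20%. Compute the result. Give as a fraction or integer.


Start: 1427
Step 1: increase by 15% => multiply by 115/100
  1427 * 115/100 = 32821/20
Step 2: decrease by 20% => multiply by 80/100
  32821/20 * 80/100 = 32821/25
Final value = 32821/25

32821/25


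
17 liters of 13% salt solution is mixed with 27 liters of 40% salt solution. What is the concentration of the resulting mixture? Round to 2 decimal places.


Solute in mixture 1 = 13% of 17 L = 17*13/100 = 221/100 L
Solute in mixture 2 = 40% of 27 L = 27*40/100 = 54/5 L
Total solute = 221/100 + 54/5 = 1301/100 L
Total volume = 17 + 27 = 44 L
Final concentration = 1301/100/44 * 100 = 29.57%

29.57


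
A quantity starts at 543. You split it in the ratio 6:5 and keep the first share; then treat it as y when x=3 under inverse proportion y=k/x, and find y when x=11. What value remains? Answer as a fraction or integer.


Start with 543.
Step 1: Split 6:5, first share = 543 * 6/11 = 3258/11
Step 2: Inverse prop: k = (3258/11)*3; new y = k/11 = 3258/11*3/11 = 9774/121
Final result = 9774/121

9774/121


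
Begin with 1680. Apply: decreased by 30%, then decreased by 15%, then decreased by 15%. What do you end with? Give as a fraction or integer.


Start: 1680
Step 1: decrease by 30% => multiply by 70/100
  1680 * 70/100 = 1176
Step 2: decrease by 15% => multiply by 85/100
  1176 * 85/100 = 4998/5
Step 3: decrease by 15% => multiply by 85/100
  4998/5 * 85/100 = 42483/50
Final value = 42483/50

42483/50


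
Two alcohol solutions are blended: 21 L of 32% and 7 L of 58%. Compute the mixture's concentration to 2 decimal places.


Solute in mixture 1 = 32% of 21 L = 21*32/100 = 168/25 L
Solute in mixture 2 = 58% of 7 L = 7*58/100 = 203/50 L
Total solute = 168/25 + 203/50 = 539/50 L
Total volume = 21 + 7 = 28 L
Final concentration = 539/50/28 * 100 = 38.50%

38.50


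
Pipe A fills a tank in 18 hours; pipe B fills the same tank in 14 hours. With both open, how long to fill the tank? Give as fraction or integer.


Rate of A = 1/18 job per hour
Rate of B = 1/14 job per hour
Combined rate = 1/18 + 1/14
Find common denominator: (14 + 18)/(18*14) = 32/252
Combined rate = 8/63 job per hour
Time together = 1 / (8/63) = 63/8 hours

63/8


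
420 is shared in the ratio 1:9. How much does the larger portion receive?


Total parts = 1 + 9 = 10
Value per part = 420 / 10 = 42
First share = 1 * 42 = 42
Second share = 9 * 42 = 378
Larger share = 378

378


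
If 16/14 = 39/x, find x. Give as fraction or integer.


Setting up: 16/14 = 39/x
Cross multiply: 16 * x = 14 * 39
16x = 546
x = 546/16
x = 273/8

273/8


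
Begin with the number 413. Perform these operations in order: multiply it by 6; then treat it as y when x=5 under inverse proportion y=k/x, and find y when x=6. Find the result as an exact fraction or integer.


Start with 413.
Step 1: Multiply by 6: 413 * 6 = 2478
Step 2: Inverse prop: k = (2478)*5; new y = k/6 = 2478*5/6 = 2065
Final result = 2065

2065


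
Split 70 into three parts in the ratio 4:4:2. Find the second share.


Ratio = 4:4:2
Total parts = 4 + 4 + 2 = 10
Value per part = 70 / 10 = 7
First share = 4 * 7 = 28
Middle share = 4 * 7 = 28
Third share = 2 * 7 = 14

28


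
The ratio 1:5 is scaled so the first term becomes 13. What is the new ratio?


Original ratio: 1:5
First term target: 13
Scale factor = 13 / 1 = 13
Multiply second term: 5 * 13 = 65
Equivalent ratio = 13:65

13:65


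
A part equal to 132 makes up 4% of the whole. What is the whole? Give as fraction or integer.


Given: 132 is 4% of the whole
Set up: 132 = 4/100 * whole
whole = 132 * 100 / 4
whole = 13200 / 4
whole = 3300

3300


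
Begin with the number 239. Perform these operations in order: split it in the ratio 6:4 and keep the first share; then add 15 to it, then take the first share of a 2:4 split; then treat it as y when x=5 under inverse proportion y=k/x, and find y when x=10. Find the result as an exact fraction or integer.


Start with 239.
Step 1: Split 6:4, first share = 239 * 6/10 = 717/5
Step 2: Add 15: 717/5+15=792/5; split 2:4 first = 792/5*2/6 = 264/5
Step 3: Inverse prop: k = (264/5)*5; new y = k/10 = 264/5*5/10 = 132/5
Final result = 132/5

132/5


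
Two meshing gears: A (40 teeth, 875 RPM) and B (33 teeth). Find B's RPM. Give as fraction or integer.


Gear ratio: teeth_A * RPM_A = teeth_B * RPM_B
40 * 875 = 33 * RPM_B
35000 = 33 * RPM_B
RPM_B = 35000 / 33
RPM_B = 35000/33

35000/33


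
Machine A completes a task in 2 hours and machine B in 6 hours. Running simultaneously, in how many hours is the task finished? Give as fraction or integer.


Rate of A = 1/2 job per hour
Rate of B = 1/6 job per hour
Combined rate = 1/2 + 1/6
Find common denominator: (6 + 2)/(2*6) = 8/12
Combined rate = 2/3 job per hour
Time together = 1 / (2/3) = 3/2 hours

3/2


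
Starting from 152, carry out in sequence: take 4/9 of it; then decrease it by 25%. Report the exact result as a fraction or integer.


Start with 152.
Step 1: Take 4/9: 152 * 4/9 = 608/9
Step 2: Decrease by 25%: 608/9 * 75/100 = 152/3
Final result = 152/3

152/3


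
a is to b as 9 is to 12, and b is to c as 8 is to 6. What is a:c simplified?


Given a:b = 9:12 and b:c = 8:6
Make b consistent. Multiply first ratio by 8: a:b = 72:96
Multiply second ratio by 12: b:c = 96:72
Now b = 96 in both, so a:b:c = 72:96:72
Therefore a:c = 72:72
Simplify by GCD: a:c = 1:1

1:1


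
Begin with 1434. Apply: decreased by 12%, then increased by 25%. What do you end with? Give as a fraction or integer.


Start: 1434
Step 1: decrease by 12% => multiply by 88/100
  1434 * 88/100 = 31548/25
Step 2: increase by 25% => multiply by 125/100
  31548/25 * 125/100 = 7887/5
Final value = 7887/5

7887/5


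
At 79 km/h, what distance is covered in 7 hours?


Using distance = speed * time
Speed = 79 km/h
Time = 7 hours
Distance = 79 * 7
= 553 km

553


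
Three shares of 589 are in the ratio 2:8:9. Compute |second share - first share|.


Total parts = 2 + 8 + 9 = 19
Value per part = 589 / 19 = 31
Shares: 2*31=62, 8*31=248, 9*31=279
Second share = 248, first share = 62
Difference = |248 - 62| = 186

186


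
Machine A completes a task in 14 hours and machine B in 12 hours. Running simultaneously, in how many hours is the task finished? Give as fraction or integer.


Rate of A = 1/14 job per hour
Rate of B = 1/12 job per hour
Combined rate = 1/14 + 1/12
Find common denominator: (12 + 14)/(14*12) = 26/168
Combined rate = 13/84 job per hour
Time together = 1 / (13/84) = 84/13 hours

84/13


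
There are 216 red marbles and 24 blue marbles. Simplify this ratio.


Find GCD(216, 24)
GCD = 24
Divide both by 24: 216/24 = 9, 24/24 = 1
Simplified ratio = 9:1

9:1


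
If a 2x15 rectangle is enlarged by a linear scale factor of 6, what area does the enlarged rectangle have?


Original dimensions: 2 x 15
Enlargement factor = 6
New width = 2 * 6 = 12
New height = 15 * 6 = 90
New area = 12 * 90 = 1080

1080


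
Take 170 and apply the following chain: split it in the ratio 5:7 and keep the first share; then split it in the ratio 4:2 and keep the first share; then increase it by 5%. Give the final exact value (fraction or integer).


Start with 170.
Step 1: Split 5:7, first share = 170 * 5/12 = 425/6
Step 2: Split 4:2, first share = 425/6 * 4/6 = 425/9
Step 3: Increase by 5%: 425/9 * 105/100 = 595/12
Final result = 595/12

595/12


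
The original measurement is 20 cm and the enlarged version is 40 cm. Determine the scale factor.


Original length = 20 cm
Scaled length = 40 cm
Scale factor = 40 / 20
= 2

2


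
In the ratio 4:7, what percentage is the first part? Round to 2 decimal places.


Total parts = 4 + 7 = 11
First part fraction = 4/11
Percentage = (4/11) * 100
= 0.363636 * 100
= 36.36%

36.36


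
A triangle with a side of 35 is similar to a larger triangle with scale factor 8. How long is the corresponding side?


Similar triangles have proportional sides
Scale factor = 8
Smaller side = 35
Corresponding larger side = 35 * 8
= 280

280


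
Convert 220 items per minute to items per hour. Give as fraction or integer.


Converting from per minute to per hour
Rate = 220 items per minute
Multiply by 60: 220 * 60
= 13200 items per hour

13200


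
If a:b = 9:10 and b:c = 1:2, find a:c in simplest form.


Given a:b = 9:10 and b:c = 1:2
Make b consistent. Multiply first ratio by 1: a:b = 9:10
Multiply second ratio by 10: b:c = 10:20
Now b = 10 in both, so a:b:c = 9:10:20
Therefore a:c = 9:20
Simplify by GCD: a:c = 9:20

9:20


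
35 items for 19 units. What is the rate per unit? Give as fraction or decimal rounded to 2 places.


Total items = 35
Number of units = 19
Unit rate = 35 / 19
= 1.84 items per unit

1.84


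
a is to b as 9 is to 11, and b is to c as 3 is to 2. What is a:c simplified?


Given a:b = 9:11 and b:c = 3:2
Make b consistent. Multiply first ratio by 3: a:b = 27:33
Multiply second ratio by 11: b:c = 33:22
Now b = 33 in both, so a:b:c = 27:33:22
Therefore a:c = 27:22
Simplify by GCD: a:c = 27:22

27:22


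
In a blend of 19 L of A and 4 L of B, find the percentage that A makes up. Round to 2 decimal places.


Volume of A = 19 L
Volume of B = 4 L
Total volume = 19 + 4 = 23 L
Percentage of A = (19/23) * 100
= 82.61%

82.61


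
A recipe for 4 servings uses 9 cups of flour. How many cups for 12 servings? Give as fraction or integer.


Original: 9 cups for 4 servings
Target servings = 12
Scaling factor = 12/4
New amount = 9 * 12/4
= 108/4
= 27 cups

27


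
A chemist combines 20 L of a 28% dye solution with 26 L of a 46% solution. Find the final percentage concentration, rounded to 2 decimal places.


Solute in mixture 1 = 28% of 20 L = 20*28/100 = 28/5 L
Solute in mixture 2 = 46% of 26 L = 26*46/100 = 299/25 L
Total solute = 28/5 + 299/25 = 439/25 L
Total volume = 20 + 26 = 46 L
Final concentration = 439/25/46 * 100 = 38.17%

38.17


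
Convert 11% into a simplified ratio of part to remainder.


Part = 11%, Remainder = 89%
Ratio = 11:89
GCD(11, 89) = 1
Simplify: 11:89 = 11:89

11:89


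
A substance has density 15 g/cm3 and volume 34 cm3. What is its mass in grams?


Using mass = density * volume
Density = 15 g/cm3
Volume = 34 cm3
Mass = 15 * 34
= 510 g

510


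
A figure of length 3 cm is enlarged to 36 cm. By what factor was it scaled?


Original length = 3 cm
Scaled length = 36 cm
Scale factor = 36 / 3
= 12

12


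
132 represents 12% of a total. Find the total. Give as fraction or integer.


Given: 132 is 12% of the whole
Set up: 132 = 12/100 * whole
whole = 132 * 100 / 12
whole = 13200 / 12
whole = 1100

1100


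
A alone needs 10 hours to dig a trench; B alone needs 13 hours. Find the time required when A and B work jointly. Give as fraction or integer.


Rate of A = 1/10 job per hour
Rate of B = 1/13 job per hour
Combined rate = 1/10 + 1/13
Find common denominator: (13 + 10)/(10*13) = 23/130
Combined rate = 23/130 job per hour
Time together = 1 / (23/130) = 130/23 hours

130/23


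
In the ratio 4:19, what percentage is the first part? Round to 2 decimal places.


Total parts = 4 + 19 = 23
First part fraction = 4/23
Percentage = (4/23) * 100
= 0.173913 * 100
= 17.39%

17.39


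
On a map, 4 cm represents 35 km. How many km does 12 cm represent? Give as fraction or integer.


Map scale: 4 cm = 35 km
Measured distance on map = 12 cm
Set up proportion: 12 * 35 / 4
= 420 / 4
= 105 km

105


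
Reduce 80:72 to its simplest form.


Find GCD(80, 72)
GCD = 8
Divide both by 8: 80/8 = 10, 72/8 = 9
Simplified ratio = 10:9

10:9


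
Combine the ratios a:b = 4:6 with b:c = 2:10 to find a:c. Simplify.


Given a:b = 4:6 and b:c = 2:10
Make b consistent. Multiply first ratio by 2: a:b = 8:12
Multiply second ratio by 6: b:c = 12:60
Now b = 12 in both, so a:b:c = 8:12:60
Therefore a:c = 8:60
Simplify by GCD: a:c = 2:15

2:15


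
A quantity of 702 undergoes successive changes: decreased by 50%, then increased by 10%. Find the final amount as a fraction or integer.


Start: 702
Step 1: decrease by 50% => multiply by 50/100
  702 * 50/100 = 351
Step 2: increase by 10% => multiply by 110/100
  351 * 110/100 = 3861/10
Final value = 3861/10

3861/10


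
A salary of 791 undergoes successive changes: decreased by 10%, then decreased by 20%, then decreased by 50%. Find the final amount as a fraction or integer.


Start: 791
Step 1: decrease by 10% => multiply by 90/100
  791 * 90/100 = 7119/10
Step 2: decrease by 20% => multiply by 80/100
  7119/10 * 80/100 = 14238/25
Step 3: decrease by 50% => multiply by 50/100
  14238/25 * 50/100 = 7119/25
Final value = 7119/25

7119/25


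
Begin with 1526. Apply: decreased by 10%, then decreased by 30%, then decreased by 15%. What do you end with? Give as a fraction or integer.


Start: 1526
Step 1: decrease by 10% => multiply by 90/100
  1526 * 90/100 = 6867/5
Step 2: decrease by 30% => multiply by 70/100
  6867/5 * 70/100 = 48069/50
Step 3: decrease by 15% => multiply by 85/100
  48069/50 * 85/100 = 817173/1000
Final value = 817173/1000

817173/1000


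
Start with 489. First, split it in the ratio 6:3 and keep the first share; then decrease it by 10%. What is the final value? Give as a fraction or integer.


Start with 489.
Step 1: Split 6:3, first share = 489 * 6/9 = 326
Step 2: Decrease by 10%: 326 * 90/100 = 1467/5
Final result = 1467/5

1467/5


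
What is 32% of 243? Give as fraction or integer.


Compute 32% of 243
Convert percentage: 32% = 32/100
Multiply: 243 * 32/100
= 7776/100
= 1944/25

1944/25


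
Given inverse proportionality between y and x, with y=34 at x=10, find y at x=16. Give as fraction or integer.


Inverse proportion: y = k/x
Find k: k = 10 * 34 = 340
Compute y at x=16: y = 340/16
y = 85/4

85/4


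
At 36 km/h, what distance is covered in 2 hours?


Using distance = speed * time
Speed = 36 km/h
Time = 2 hours
Distance = 36 * 2
= 72 km

72


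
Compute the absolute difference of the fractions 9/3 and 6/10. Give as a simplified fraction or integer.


Simplify: 9/3 = 3 and 6/10 = 3/5
Find common denominator: LCD = 5
Convert: 15/5 and 3/5
Difference = |15 - 3|/5 = 12/5
Simplified = 12/5

12/5


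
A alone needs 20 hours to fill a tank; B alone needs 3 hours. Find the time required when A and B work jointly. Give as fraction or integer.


Rate of A = 1/20 job per hour
Rate of B = 1/3 job per hour
Combined rate = 1/20 + 1/3
Find common denominator: (3 + 20)/(20*3) = 23/60
Combined rate = 23/60 job per hour
Time together = 1 / (23/60) = 60/23 hours

60/23


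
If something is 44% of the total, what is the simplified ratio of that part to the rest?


Part = 44%, Remainder = 56%
Ratio = 44:56
GCD(44, 56) = 4
Simplify: 11:14 = 11:14

11:14


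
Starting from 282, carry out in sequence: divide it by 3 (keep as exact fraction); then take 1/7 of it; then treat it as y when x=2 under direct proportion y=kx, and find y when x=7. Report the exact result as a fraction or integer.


Start with 282.
Step 1: Divide by 3: 282 / 3 = 94
Step 2: Take 1/7: 94 * 1/7 = 94/7
Step 3: Direct prop: k = (94/7)/2; new y = k*7 = 94/7*7/2 = 47
Final result = 47

47


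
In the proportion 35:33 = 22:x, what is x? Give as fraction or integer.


Setting up: 35/33 = 22/x
Cross multiply: 35 * x = 33 * 22
35x = 726
x = 726/35
x = 726/35

726/35


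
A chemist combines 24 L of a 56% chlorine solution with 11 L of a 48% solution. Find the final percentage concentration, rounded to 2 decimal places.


Solute in mixture 1 = 56% of 24 L = 24*56/100 = 336/25 L
Solute in mixture 2 = 48% of 11 L = 11*48/100 = 132/25 L
Total solute = 336/25 + 132/25 = 468/25 L
Total volume = 24 + 11 = 35 L
Final concentration = 468/25/35 * 100 = 53.49%

53.49


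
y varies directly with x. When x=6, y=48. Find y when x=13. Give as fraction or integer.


Direct proportion: y = kx
Find k: k = 48/6 = 8
Compute y at x=13: y = 8 * 13
y = 104

104


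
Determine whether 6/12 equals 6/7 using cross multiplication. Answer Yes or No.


Cross multiply to check 6/12 = 6/7
Left cross product: 6 * 7 = 42
Right cross product: 12 * 6 = 72
42 != 72
Not equal, so proportions differ => No

No


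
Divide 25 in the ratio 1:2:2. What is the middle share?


Ratio = 1:2:2
Total parts = 1 + 2 + 2 = 5
Value per part = 25 / 5 = 5
First share = 1 * 5 = 5
Middle share = 2 * 5 = 10
Third share = 2 * 5 = 10

10


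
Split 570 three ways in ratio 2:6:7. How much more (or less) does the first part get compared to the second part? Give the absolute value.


Total parts = 2 + 6 + 7 = 15
Value per part = 570 / 15 = 38
Shares: 2*38=76, 6*38=228, 7*38=266
First share = 76, second share = 228
Difference = |76 - 228| = 152

152


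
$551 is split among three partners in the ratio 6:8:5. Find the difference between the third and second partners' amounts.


Total parts = 6 + 8 + 5 = 19
Value per part = 551 / 19 = 29
Shares: 6*29=174, 8*29=232, 5*29=145
Third share = 145, second share = 232
Difference = |145 - 232| = 87

87


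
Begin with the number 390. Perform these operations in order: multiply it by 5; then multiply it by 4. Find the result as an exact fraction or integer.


Start with 390.
Step 1: Multiply by 5: 390 * 5 = 1950
Step 2: Multiply by 4: 1950 * 4 = 7800
Final result = 7800

7800


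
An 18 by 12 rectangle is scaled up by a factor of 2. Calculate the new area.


Original dimensions: 18 x 12
Enlargement factor = 2
New width = 18 * 2 = 36
New height = 12 * 2 = 24
New area = 36 * 24 = 864

864


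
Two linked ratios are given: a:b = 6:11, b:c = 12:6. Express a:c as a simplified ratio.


Given a:b = 6:11 and b:c = 12:6
Make b consistent. Multiply first ratio by 12: a:b = 72:132
Multiply second ratio by 11: b:c = 132:66
Now b = 132 in both, so a:b:c = 72:132:66
Therefore a:c = 72:66
Simplify by GCD: a:c = 12:11

12:11


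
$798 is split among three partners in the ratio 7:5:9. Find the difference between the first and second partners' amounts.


Total parts = 7 + 5 + 9 = 21
Value per part = 798 / 21 = 38
Shares: 7*38=266, 5*38=190, 9*38=342
First share = 266, second share = 190
Difference = |266 - 190| = 76

76


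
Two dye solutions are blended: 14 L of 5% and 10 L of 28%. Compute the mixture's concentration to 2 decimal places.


Solute in mixture 1 = 5% of 14 L = 14*5/100 = 7/10 L
Solute in mixture 2 = 28% of 10 L = 10*28/100 = 14/5 L
Total solute = 7/10 + 14/5 = 7/2 L
Total volume = 14 + 10 = 24 L
Final concentration = 7/2/24 * 100 = 14.58%

14.58


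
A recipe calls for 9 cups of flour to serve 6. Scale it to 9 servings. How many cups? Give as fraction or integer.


Original: 9 cups for 6 servings
Target servings = 9
Scaling factor = 9/6
New amount = 9 * 9/6
= 81/6
= 27/2 cups

27/2


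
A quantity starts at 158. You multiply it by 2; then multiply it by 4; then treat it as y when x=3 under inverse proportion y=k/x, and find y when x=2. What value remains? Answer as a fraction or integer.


Start with 158.
Step 1: Multiply by 2: 158 * 2 = 316
Step 2: Multiply by 4: 316 * 4 = 1264
Step 3: Inverse prop: k = (1264)*3; new y = k/2 = 1264*3/2 = 1896
Final result = 1896

1896


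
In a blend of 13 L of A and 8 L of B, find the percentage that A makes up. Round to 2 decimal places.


Volume of A = 13 L
Volume of B = 8 L
Total volume = 13 + 8 = 21 L
Percentage of A = (13/21) * 100
= 61.90%

61.90


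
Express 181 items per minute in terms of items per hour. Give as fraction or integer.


Converting from per minute to per hour
Rate = 181 items per minute
Multiply by 60: 181 * 60
= 10860 items per hour

10860


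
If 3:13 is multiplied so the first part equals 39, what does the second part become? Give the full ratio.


Original ratio: 3:13
First term target: 39
Scale factor = 39 / 3 = 13
Multiply second term: 13 * 13 = 169
Equivalent ratio = 39:169

39:169


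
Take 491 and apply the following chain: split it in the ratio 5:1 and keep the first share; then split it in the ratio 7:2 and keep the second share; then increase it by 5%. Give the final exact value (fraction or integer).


Start with 491.
Step 1: Split 5:1, first share = 491 * 5/6 = 2455/6
Step 2: Split 7:2, second share = 2455/6 * 2/9 = 2455/27
Step 3: Increase by 5%: 2455/27 * 105/100 = 3437/36
Final result = 3437/36

3437/36


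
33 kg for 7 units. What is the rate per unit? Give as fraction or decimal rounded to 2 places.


Total kg = 33
Number of units = 7
Unit rate = 33 / 7
= 4.71 kg per unit

4.71


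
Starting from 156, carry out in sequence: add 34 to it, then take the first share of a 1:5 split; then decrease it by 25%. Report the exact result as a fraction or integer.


Start with 156.
Step 1: Add 34: 156+34=190; split 1:5 first = 190*1/6 = 95/3
Step 2: Decrease by 25%: 95/3 * 75/100 = 95/4
Final result = 95/4

95/4


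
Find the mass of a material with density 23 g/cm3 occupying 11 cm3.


Using mass = density * volume
Density = 23 g/cm3
Volume = 11 cm3
Mass = 23 * 11
= 253 g

253


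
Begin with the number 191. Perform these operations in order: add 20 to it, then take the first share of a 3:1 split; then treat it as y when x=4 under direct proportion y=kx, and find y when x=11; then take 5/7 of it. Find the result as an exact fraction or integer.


Start with 191.
Step 1: Add 20: 191+20=211; split 3:1 first = 211*3/4 = 633/4
Step 2: Direct prop: k = (633/4)/4; new y = k*11 = 633/4*11/4 = 6963/16
Step 3: Take 5/7: 6963/16 * 5/7 = 34815/112
Final result = 34815/112

34815/112


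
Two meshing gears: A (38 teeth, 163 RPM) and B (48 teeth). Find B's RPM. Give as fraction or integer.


Gear ratio: teeth_A * RPM_A = teeth_B * RPM_B
38 * 163 = 48 * RPM_B
6194 = 48 * RPM_B
RPM_B = 6194 / 48
RPM_B = 3097/24

3097/24


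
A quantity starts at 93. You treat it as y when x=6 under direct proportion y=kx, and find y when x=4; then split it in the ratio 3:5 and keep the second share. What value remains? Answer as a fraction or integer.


Start with 93.
Step 1: Direct prop: k = (93)/6; new y = k*4 = 93*4/6 = 62
Step 2: Split 3:5, second share = 62 * 5/8 = 155/4
Final result = 155/4

155/4
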